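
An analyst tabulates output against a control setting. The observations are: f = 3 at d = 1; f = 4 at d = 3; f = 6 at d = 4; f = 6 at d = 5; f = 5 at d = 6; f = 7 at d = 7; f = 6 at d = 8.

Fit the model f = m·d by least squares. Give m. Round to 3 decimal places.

m = 0.980

Entries of MᵀM: Σd·d = 200.
And Σd·f = 196.
MᵀM·[m]ᵀ = Mᵀf becomes [[200]]·[m]ᵀ = [196]ᵀ.
m = 196/200 = 0.98.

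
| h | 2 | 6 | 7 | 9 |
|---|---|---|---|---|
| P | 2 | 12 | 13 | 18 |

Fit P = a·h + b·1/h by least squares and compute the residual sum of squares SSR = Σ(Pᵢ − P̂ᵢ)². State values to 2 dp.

Sums needed: Σh·h = 170, Σh·1/h = 4, Σ1/h·1/h = 2465/7938.
And Σh·P = 329, Σ1/h·P = 48/7.
Determinant 170·(2465/7938) − 4² = 146021/3969.
a = (329·(2465/7938) − 4·(48/7))/(146021/3969) = 593257/292042; b = (170·(48/7) − 4·329)/(146021/3969) = -596484/146021.
Residuals: -2973/146021, 71895/146021, -185829/292042, 49995/292042; SSR = 197721/292042.

SSR = 0.68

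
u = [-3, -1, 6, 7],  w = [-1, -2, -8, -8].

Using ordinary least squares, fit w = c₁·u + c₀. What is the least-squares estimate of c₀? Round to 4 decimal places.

c₀ = -3.0569

Compute the Gram sums: Σu·u = 95, Σu = 9, Σ1 = 4.
For Mᵀw: Σu·w = -99, Σw = -19.
MᵀM·[c₁, c₀]ᵀ = Mᵀw becomes [[95, 9]; [9, 4]]·[c₁, c₀]ᵀ = [-99, -19]ᵀ.
Determinant 95·4 − 9² = 299.
c₁ = ((-99)·4 − 9·(-19))/299 = -225/299; c₀ = (95·(-19) − 9·(-99))/299 = -914/299.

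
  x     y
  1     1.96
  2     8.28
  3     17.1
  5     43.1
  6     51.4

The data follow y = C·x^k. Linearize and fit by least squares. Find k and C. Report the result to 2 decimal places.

With ln yᵢ as the transformed response and ln xᵢ as the regressor:
Sums: Σln x = 5.1930, Σ(ln x)² = 7.4881, Σln y = 13.3290, Σln x·ln y = 17.7003.
Normal system: [[7.4881, 5.1930]; [5.1930, 5]]·[k, ln C]ᵀ = [17.7003, 13.3290]ᵀ.
Solving (det = 10.4737): k = 1.84123, ln C = 0.75352, so C = exp(0.75352) = 2.12447.

k = 1.84, C = 2.12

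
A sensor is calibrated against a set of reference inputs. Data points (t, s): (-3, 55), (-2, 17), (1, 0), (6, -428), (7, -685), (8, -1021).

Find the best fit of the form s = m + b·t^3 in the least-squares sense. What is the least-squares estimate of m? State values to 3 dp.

m = 1.557

Compute the Gram sums: Σ1 = 6, Σt^3 = 1037, Σt^3·t^3 = 427243.
And Σs = -2062, Σt^3·s = -851776.
XᵀX·[m, b]ᵀ = Xᵀs becomes [[6, 1037]; [1037, 427243]]·[m, b]ᵀ = [-2062, -851776]ᵀ.
Eliminating b: 427243·(row 1) − 1037·(row 2) gives 1488089·m = 427243·(-2062) − 1037·(-851776) = 2316646, so m = 2316646/1488089.
Then b = ((-851776) − 1037·(2316646/1488089))/427243 = -2972362/1488089.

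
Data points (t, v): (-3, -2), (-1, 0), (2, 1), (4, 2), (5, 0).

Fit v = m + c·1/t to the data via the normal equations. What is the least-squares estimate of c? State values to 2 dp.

Entries of AᵀA: Σ1 = 5, Σ1/t = -23/60, Σ1/t·1/t = 5269/3600.
And Σv = 1, Σ1/t·v = 5/3.
Determinant 5·(5269/3600) − (-23/60)² = 3227/450.
m = (1·(5269/3600) − (-23/60)·(5/3))/(3227/450) = 7569/25816; c = (5·(5/3) − (-23/60)·1)/(3227/450) = 7845/6454.

c = 1.22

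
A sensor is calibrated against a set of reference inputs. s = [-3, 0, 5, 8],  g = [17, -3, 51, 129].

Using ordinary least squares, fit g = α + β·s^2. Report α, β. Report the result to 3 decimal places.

The normal system MᵀM·[α, β]ᵀ = Mᵀg is [[4, 98]; [98, 4802]]·[α, β]ᵀ = [194, 9684]ᵀ.
Eliminating β: 4802·(row 1) − 98·(row 2) gives 9604·α = 4802·194 − 98·9684 = -17444, so α = -89/49.
Then β = (9684 − 98·(-89/49))/4802 = 4931/2401.

α = -1.816, β = 2.054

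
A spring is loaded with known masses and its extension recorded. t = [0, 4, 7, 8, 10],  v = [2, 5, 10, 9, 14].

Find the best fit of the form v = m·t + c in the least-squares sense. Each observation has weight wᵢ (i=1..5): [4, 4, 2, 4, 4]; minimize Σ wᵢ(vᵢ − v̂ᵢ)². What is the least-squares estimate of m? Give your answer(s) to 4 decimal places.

m = 1.1444

Sums needed: Σwᵢ·t·t = 818, Σwᵢ·t = 102, Σwᵢ·1 = 18.
For XᵀWv: Σwᵢ·t·v = 1068, Σwᵢ·v = 140.
XᵀWX·[m, c]ᵀ = XᵀWv becomes [[818, 102]; [102, 18]]·[m, c]ᵀ = [1068, 140]ᵀ.
Δ = 818·18 − 102² = 4320.
m = (1068·18 − 102·140)/4320 = 103/90; c = (818·140 − 102·1068)/4320 = 349/270.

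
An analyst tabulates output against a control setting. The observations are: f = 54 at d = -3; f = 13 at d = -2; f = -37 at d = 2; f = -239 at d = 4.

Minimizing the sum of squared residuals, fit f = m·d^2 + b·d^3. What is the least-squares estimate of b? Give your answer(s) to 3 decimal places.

Compute the Gram sums: Σd^2·d^2 = 369, Σd^2·d^3 = 781, Σd^3·d^3 = 4953.
Moment sums: Σd^2·f = -3434, Σd^3·f = -17154.
Normal equations: [[369, 781]; [781, 4953]]·[m, b]ᵀ = [-3434, -17154]ᵀ.
Eliminating b: 4953·(row 1) − 781·(row 2) gives 1217696·m = 4953·(-3434) − 781·(-17154) = -3611328, so m = -112854/38053.
Then b = ((-17154) − 781·(-112854/38053))/4953 = -113996/38053.

b = -2.996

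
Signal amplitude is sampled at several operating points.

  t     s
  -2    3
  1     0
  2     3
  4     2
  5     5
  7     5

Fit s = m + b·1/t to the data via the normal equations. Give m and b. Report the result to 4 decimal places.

Sums needed: Σ1 = 6, Σ1/t = 223/140, Σ1/t·1/t = 31809/19600.
Right-hand side: Σs = 18, Σ1/t·s = 31/14.
Eliminating b: (31809/19600)·(row 1) − (223/140)·(row 2) gives (5645/784)·m = (31809/19600)·18 − (223/140)·(31/14) = 62929/2450, so m = 503432/141125.
Then b = ((31/14) − (223/140)·(503432/141125))/(31809/19600) = -60312/28225.

m = 3.5673, b = -2.1368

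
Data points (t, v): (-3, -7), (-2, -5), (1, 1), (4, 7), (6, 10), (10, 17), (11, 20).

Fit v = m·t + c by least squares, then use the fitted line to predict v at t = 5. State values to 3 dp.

Sums needed: Σt·t = 287, Σt = 27, Σ1 = 7.
Moment sums: Σt·v = 510, Σv = 43.
Normal equations: [[287, 27]; [27, 7]]·[m, c]ᵀ = [510, 43]ᵀ.
Determinant 287·7 − 27² = 1280.
m = (510·7 − 27·43)/1280 = 2409/1280; c = (287·43 − 27·510)/1280 = -1429/1280.
At t = 5: v̂ = (2409/1280)·(5) + (-1429/1280)·(1) = 1327/160.

v̂ = 8.294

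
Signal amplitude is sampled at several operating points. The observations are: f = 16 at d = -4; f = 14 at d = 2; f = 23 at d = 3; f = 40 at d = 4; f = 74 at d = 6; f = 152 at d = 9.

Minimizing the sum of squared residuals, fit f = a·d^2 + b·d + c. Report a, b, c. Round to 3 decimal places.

The normal equations are: 8466·a + 980·b + 162·c = 16135;  980·a + 162·b + 20·c = 2005;  162·a + 20·b + 6·c = 319.
Inverting the 3×3 Gram matrix, [a, b, c]ᵀ = [983/638, 1765/638, 68/29]ᵀ.

a = 1.541, b = 2.766, c = 2.345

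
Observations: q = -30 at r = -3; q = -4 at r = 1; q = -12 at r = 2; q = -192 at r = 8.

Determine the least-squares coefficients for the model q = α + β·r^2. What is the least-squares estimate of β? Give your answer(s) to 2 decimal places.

Normal-equation sums: Σ1 = 4, Σr^2 = 78, Σr^2·r^2 = 4194.
And Σq = -238, Σr^2·q = -12610.
det = 4·4194 − 78² = 10692.
α = ((-238)·4194 − 78·(-12610))/10692 = -1216/891; β = (4·(-12610) − 78·(-238))/10692 = -7969/2673.

β = -2.98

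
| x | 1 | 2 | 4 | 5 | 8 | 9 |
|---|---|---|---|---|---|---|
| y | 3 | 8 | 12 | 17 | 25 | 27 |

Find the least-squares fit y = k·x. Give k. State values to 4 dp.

k = 3.1152

With design matrix M, MᵀM = [[191]] and Mᵀy = [595]ᵀ.
k = 595/191 = 3.11518.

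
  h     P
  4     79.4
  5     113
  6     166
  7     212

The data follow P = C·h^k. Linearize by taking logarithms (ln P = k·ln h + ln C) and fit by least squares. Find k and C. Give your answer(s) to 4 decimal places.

k = 1.7875, C = 6.5778

Taking logs, ln P = k·ln h + ln C, so regress ln P on ln h.
Σln h = 6.7334, Σ(ln h)² = 11.5091, Σln P = 19.5705, Σln h·ln P = 33.2557.
Equations: 11.5091·k + 6.7334·ln C = 33.2557;  6.7334·k + 4·ln C = 19.5705.
Solving (det = 0.6976): k = 1.78746, ln C = 1.88370, so C = exp(1.88370) = 6.57780.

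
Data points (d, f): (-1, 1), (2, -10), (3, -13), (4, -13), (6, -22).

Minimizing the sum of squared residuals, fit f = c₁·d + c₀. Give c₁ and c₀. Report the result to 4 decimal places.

c₁ = -3.1493, c₀ = -2.5821

The normal system AᵀA·[c₁, c₀]ᵀ = Aᵀf is [[66, 14]; [14, 5]]·[c₁, c₀]ᵀ = [-244, -57]ᵀ.
det = 66·5 − 14² = 134.
c₁ = ((-244)·5 − 14·(-57))/134 = -211/67; c₀ = (66·(-57) − 14·(-244))/134 = -173/67.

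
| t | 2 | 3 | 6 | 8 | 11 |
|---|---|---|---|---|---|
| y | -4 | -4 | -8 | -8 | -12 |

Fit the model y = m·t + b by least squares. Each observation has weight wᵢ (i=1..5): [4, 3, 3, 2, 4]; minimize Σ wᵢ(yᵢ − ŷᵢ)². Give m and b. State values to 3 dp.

Normal-equation sums: Σwᵢ·t·t = 763, Σwᵢ·t = 95, Σwᵢ·1 = 16.
Moment sums: Σwᵢ·t·y = -868, Σwᵢ·y = -116.
So MᵀWM·[m, b]ᵀ = MᵀWy: [[763, 95]; [95, 16]]·[m, b]ᵀ = [-868, -116]ᵀ.
Eliminating b: 16·(row 1) − 95·(row 2) gives 3183·m = 16·(-868) − 95·(-116) = -2868, so m = -956/1061.
Then b = ((-116) − 95·(-956/1061))/16 = -2016/1061.

m = -0.901, b = -1.900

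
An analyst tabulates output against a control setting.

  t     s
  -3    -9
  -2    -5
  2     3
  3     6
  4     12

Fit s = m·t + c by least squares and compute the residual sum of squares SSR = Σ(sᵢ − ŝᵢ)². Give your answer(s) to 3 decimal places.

With design matrix M, MᵀM = [[42, 4]; [4, 5]] and Mᵀs = [109, 7]ᵀ.
Determinant 42·5 − 4² = 194.
m = (109·5 − 4·7)/194 = 517/194; c = (42·7 − 4·109)/194 = -71/97.
Residuals: -53/194, 103/97, -155/97, -245/194, 201/97; SSR = 1871/194.

SSR = 9.644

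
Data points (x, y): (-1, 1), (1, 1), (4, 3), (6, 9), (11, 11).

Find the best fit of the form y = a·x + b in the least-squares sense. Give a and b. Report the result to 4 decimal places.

From the data, Σx·x = 175, Σx = 21, Σ1 = 5.
Moment sums: Σx·y = 187, Σy = 25.
So MᵀM·[a, b]ᵀ = Mᵀy: [[175, 21]; [21, 5]]·[a, b]ᵀ = [187, 25]ᵀ.
Determinant 175·5 − 21² = 434.
a = (187·5 − 21·25)/434 = 205/217; b = (175·25 − 21·187)/434 = 32/31.

a = 0.9447, b = 1.0323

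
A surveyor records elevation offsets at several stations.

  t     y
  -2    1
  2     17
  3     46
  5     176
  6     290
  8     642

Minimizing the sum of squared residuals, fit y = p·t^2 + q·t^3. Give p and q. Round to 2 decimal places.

Setting ∂/∂p … = 0 gives: 6130·p + 43912·q = 56414;  43912·p + 325282·q = 414714.
Eliminating q: 325282·(row 1) − 43912·(row 2) gives 65714916·p = 325282·56414 − 43912·414714 = 139537580, so p = 34884395/16428729.
Then q = (414714 − 43912·(34884395/16428729))/325282 = 16236313/16428729.

p = 2.12, q = 0.99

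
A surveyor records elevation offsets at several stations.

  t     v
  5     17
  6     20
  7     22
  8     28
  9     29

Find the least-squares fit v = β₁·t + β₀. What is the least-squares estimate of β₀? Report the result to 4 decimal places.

β₀ = 0.8000

From the data, Σt·t = 255, Σt = 35, Σ1 = 5.
Moment sums: Σt·v = 844, Σv = 116.
Normal equations: [[255, 35]; [35, 5]]·[β₁, β₀]ᵀ = [844, 116]ᵀ.
Δ = 255·5 − 35² = 50.
β₁ = (844·5 − 35·116)/50 = 16/5; β₀ = (255·116 − 35·844)/50 = 4/5.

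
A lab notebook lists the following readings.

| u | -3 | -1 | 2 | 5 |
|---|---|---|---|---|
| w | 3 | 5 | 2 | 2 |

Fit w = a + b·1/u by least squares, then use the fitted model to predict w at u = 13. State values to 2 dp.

Forming AᵀA = [[4, -19/30]; [-19/30, 1261/900]] and Aᵀw = [12, -23/5]ᵀ gives AᵀA·[a, b]ᵀ = Aᵀw.
Δ = 4·(1261/900) − (-19/30)² = 1561/300.
a = (12·(1261/900) − (-19/30)·(-23/5))/(1561/300) = 4170/1561; b = (4·(-23/5) − (-19/30)·12)/(1561/300) = -3240/1561.
At u = 13: ŵ = (4170/1561)·(1) + (-3240/1561)·(1/13) = 50970/20293.

ŵ = 2.51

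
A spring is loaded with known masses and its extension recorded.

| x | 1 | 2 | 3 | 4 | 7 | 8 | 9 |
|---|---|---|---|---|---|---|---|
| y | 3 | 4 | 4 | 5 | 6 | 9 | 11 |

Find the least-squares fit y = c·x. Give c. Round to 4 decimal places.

c = 1.1429

Forming AᵀA = [[224]] and Aᵀy = [256]ᵀ gives AᵀA·[c]ᵀ = Aᵀy.
Hence c = 256 / 224 ≈ 1.14286.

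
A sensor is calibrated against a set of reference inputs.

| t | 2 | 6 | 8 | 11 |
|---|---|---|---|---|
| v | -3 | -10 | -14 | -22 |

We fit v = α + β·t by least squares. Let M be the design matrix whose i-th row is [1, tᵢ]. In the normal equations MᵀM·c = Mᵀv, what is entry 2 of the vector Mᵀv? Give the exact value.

Entry 2 ↔ basis t, so (Mᵀv)_{2} = Σᵢ (t)·vᵢ = (2)·(-3) + (6)·(-10) + (8)·(-14) + (11)·(-22) = -420.

-420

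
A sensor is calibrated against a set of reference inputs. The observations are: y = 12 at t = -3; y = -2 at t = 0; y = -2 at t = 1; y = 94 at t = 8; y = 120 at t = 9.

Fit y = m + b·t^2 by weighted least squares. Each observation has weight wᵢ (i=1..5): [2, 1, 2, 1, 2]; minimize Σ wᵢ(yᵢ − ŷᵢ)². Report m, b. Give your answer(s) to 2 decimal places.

AᵀWA·[m, b]ᵀ = AᵀWy reads: 8·m + 246·b = 352;  246·m + 17382·b = 25668.
(Σwᵢ·1 = 8, Σwᵢ·t^2 = 246, Σwᵢ·t^2·t^2 = 17382, Σwᵢ·y = 352, Σwᵢ·t^2·y = 25668.)
Δ = 8·17382 − 246² = 78540.
m = (352·17382 − 246·25668)/78540 = -16322/6545; b = (8·25668 − 246·352)/78540 = 9896/6545.

m = -2.49, b = 1.51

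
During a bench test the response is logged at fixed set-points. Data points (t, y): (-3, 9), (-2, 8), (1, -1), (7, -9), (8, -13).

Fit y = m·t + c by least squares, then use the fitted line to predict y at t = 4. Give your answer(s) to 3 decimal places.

ŷ = -4.663

The normal equations are: 127·m + 11·c = -211;  11·m + 5·c = -6.
det = 127·5 − 11² = 514.
m = ((-211)·5 − 11·(-6))/514 = -989/514; c = (127·(-6) − 11·(-211))/514 = 1559/514.
At t = 4: ŷ = (-989/514)·(4) + (1559/514)·(1) = -2397/514.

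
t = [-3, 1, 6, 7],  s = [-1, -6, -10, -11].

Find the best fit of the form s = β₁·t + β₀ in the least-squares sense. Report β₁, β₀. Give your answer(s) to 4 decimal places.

AᵀA·[β₁, β₀]ᵀ = Aᵀs reads: 95·β₁ + 11·β₀ = -140;  11·β₁ + 4·β₀ = -28.
Determinant 95·4 − 11² = 259.
β₁ = ((-140)·4 − 11·(-28))/259 = -36/37; β₀ = (95·(-28) − 11·(-140))/259 = -160/37.

β₁ = -0.9730, β₀ = -4.3243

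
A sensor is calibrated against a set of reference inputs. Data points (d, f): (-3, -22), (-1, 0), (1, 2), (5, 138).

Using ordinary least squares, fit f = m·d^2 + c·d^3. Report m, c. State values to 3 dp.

Forming MᵀM = [[708, 2882]; [2882, 16356]] and Mᵀf = [3254, 17846]ᵀ gives MᵀM·[m, c]ᵀ = Mᵀf.
Eliminating c: 16356·(row 1) − 2882·(row 2) gives 3274124·m = 16356·3254 − 2882·17846 = 1790252, so m = 447563/818531.
Then c = (17846 − 2882·(447563/818531))/16356 = 814235/818531.

m = 0.547, c = 0.995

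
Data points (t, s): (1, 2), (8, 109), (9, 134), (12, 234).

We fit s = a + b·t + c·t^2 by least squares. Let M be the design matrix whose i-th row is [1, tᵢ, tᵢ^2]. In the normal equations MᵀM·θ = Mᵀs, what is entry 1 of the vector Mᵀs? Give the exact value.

Entry 1 ↔ basis 1, so (Mᵀs)_{1} = Σᵢ sᵢ = (1)·(2) + (1)·(109) + (1)·(134) + (1)·(234) = 479.

479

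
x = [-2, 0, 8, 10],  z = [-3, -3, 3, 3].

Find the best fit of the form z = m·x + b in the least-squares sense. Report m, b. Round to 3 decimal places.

m = 0.577, b = -2.308

Forming MᵀM = [[168, 16]; [16, 4]] and Mᵀz = [60, 0]ᵀ gives MᵀM·[m, b]ᵀ = Mᵀz.
Eliminating b: 4·(row 1) − 16·(row 2) gives 416·m = 4·60 − 16·0 = 240, so m = 15/26.
Then b = (0 − 16·(15/26))/4 = -30/13.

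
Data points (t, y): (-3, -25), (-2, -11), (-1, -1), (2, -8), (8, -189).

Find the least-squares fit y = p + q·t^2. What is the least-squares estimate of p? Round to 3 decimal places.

p = 2.199

From the data, Σ1 = 5, Σt^2 = 82, Σt^2·t^2 = 4210.
And Σy = -234, Σt^2·y = -12398.
Eliminating q: 4210·(row 1) − 82·(row 2) gives 14326·p = 4210·(-234) − 82·(-12398) = 31496, so p = 15748/7163.
Then q = ((-12398) − 82·(15748/7163))/4210 = -21401/7163.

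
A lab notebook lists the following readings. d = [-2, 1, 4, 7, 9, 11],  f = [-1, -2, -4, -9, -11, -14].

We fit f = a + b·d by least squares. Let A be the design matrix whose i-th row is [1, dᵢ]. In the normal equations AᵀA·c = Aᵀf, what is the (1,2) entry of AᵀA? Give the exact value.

Row 1 ↔ basis 1, column 2 ↔ basis d, so (AᵀA)_{1,2} = Σᵢ d = (1)·(-2) + (1)·(1) + (1)·(4) + (1)·(7) + (1)·(9) + (1)·(11) = 30.

30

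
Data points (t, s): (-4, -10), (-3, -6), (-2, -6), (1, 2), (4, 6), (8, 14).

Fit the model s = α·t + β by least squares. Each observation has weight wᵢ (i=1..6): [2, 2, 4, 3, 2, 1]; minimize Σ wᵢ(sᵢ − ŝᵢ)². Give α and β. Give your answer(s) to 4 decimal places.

From the data, Σwᵢ·t·t = 165, Σwᵢ·t = -3, Σwᵢ·1 = 14.
For AᵀWs: Σwᵢ·t·s = 330, Σwᵢ·s = -24.
Normal equations: [[165, -3]; [-3, 14]]·[α, β]ᵀ = [330, -24]ᵀ.
Eliminating β: 14·(row 1) − (-3)·(row 2) gives 2301·α = 14·330 − (-3)·(-24) = 4548, so α = 1516/767.
Then β = ((-24) − (-3)·(1516/767))/14 = -990/767.

α = 1.9765, β = -1.2907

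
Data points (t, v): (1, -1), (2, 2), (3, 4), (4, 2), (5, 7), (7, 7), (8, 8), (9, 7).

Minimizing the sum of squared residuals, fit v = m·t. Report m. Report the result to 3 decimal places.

Sums needed: Σt·t = 249.
For Mᵀv: Σt·v = 234.
m = 234/249 = 0.939759.

m = 0.940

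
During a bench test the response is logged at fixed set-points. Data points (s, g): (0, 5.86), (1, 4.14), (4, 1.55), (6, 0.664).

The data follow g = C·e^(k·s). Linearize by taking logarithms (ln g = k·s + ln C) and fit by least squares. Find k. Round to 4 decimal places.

Let Y = ln g. Fitting Y = k·s + ln C by least squares:
XᵀX = [[53.0000, 11.0000]; [11.0000, 4]], rhs = [0.7169, 3.2176]ᵀ  (here Σs = 11.0000, Σ(s)² = 53.0000, Σln g = 3.2176, Σs·ln g = 0.7169).
Slope k = (n·Σs·ln g − Σs·Σln g)/(n·Σ(s)² − (Σs)²) = (4·0.7169 − 11.0000·3.2176)/91.0000 = -0.35743; ln C = (Σln g − k·Σs)/n = 1.78735.

k = -0.3574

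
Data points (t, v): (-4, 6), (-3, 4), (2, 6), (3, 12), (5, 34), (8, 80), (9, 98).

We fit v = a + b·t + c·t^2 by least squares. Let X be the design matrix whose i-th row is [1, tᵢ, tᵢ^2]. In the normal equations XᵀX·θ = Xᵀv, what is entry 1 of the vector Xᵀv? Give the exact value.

240

Entry 1 ↔ basis 1, so (Xᵀv)_{1} = Σᵢ vᵢ = (1)·(6) + (1)·(4) + (1)·(6) + (1)·(12) + (1)·(34) + (1)·(80) + (1)·(98) = 240.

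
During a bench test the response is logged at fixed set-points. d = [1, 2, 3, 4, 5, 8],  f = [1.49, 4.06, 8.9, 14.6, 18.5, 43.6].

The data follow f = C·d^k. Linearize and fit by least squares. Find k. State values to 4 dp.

k = 1.6308

Let Y = ln f. Fitting Y = k·ln d + ln C by least squares:
Σln d = 6.8669, Σ(ln d)² = 10.5236, Σln f = 13.3599, Σln d·ln f = 19.6355.
Equations: 10.5236·k + 6.8669·ln C = 19.6355;  6.8669·k + 6·ln C = 13.3599.
Solving (det = 15.9867): k = 1.63084, ln C = 0.36016.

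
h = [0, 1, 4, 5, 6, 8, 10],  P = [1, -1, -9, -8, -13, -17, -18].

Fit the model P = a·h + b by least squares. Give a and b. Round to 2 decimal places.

With design matrix A, AᵀA = [[242, 34]; [34, 7]] and AᵀP = [-471, -65]ᵀ.
det = 242·7 − 34² = 538.
a = ((-471)·7 − 34·(-65))/538 = -1087/538; b = (242·(-65) − 34·(-471))/538 = 142/269.

a = -2.02, b = 0.53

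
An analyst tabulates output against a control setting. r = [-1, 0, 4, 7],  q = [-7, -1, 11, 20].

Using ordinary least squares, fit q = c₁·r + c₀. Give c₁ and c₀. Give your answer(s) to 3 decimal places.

c₁ = 3.256, c₀ = -2.390

Sums needed: Σr·r = 66, Σr = 10, Σ1 = 4.
And Σr·q = 191, Σq = 23.
Eliminating c₀: 4·(row 1) − 10·(row 2) gives 164·c₁ = 4·191 − 10·23 = 534, so c₁ = 267/82.
Then c₀ = (23 − 10·(267/82))/4 = -98/41.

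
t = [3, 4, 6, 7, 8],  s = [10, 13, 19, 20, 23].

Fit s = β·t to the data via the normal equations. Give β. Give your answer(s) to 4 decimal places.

β = 2.9885

Normal-equation sums: Σt·t = 174.
Right-hand side: Σt·s = 520.
β = 520/174 = 2.98851.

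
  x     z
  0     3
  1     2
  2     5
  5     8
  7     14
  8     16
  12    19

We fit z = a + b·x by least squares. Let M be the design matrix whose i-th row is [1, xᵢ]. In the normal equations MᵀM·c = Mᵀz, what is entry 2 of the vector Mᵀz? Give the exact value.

506

Entry 2 ↔ basis x, so (Mᵀz)_{2} = Σᵢ (x)·zᵢ = (0)·(3) + (1)·(2) + (2)·(5) + (5)·(8) + (7)·(14) + (8)·(16) + (12)·(19) = 506.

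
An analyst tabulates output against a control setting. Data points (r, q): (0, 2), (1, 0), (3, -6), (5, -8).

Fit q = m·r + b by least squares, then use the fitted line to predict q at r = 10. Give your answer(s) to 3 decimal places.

q̂ = -19.288

Compute the Gram sums: Σr·r = 35, Σr = 9, Σ1 = 4.
And Σr·q = -58, Σq = -12.
Δ = 35·4 − 9² = 59.
m = ((-58)·4 − 9·(-12))/59 = -124/59; b = (35·(-12) − 9·(-58))/59 = 102/59.
At r = 10: q̂ = (-124/59)·(10) + (102/59)·(1) = -1138/59.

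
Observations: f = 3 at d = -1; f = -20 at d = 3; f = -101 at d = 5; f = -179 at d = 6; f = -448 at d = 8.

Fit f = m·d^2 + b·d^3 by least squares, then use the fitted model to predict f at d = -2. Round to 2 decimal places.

f̂ = 11.67

Sums needed: Σd^2·d^2 = 6099, Σd^2·d^3 = 43911, Σd^3·d^3 = 325155.
Moment sums: Σd^2·f = -37818, Σd^3·f = -281208.
Normal equations: [[6099, 43911]; [43911, 325155]]·[m, b]ᵀ = [-37818, -281208]ᵀ.
det = 6099·325155 − 43911² = 54944424.
m = ((-37818)·325155 − 43911·(-281208))/54944424 = 2856261/3052468; b = (6099·(-281208) − 43911·(-37818))/54944424 = -3025633/3052468.
At d = -2: f̂ = (2856261/3052468)·(4) + (-3025633/3052468)·(-8) = 8907527/763117.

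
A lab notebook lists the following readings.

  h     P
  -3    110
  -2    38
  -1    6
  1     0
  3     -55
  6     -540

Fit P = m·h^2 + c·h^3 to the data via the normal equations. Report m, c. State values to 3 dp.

With design matrix X, XᵀX = [[1476, 7744]; [7744, 48180]] and XᵀP = [-18787, -121405]ᵀ.
det = 1476·48180 − 7744² = 11144144.
m = ((-18787)·48180 − 7744·(-121405))/11144144 = 795515/253276; c = (1476·(-121405) − 7744·(-18787))/11144144 = -8426813/2786036.

m = 3.141, c = -3.025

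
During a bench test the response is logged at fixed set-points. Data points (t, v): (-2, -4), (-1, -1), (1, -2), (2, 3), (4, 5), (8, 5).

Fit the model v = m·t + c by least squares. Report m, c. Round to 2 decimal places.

The normal equations are: 90·m + 12·c = 73;  12·m + 6·c = 6.
det = 90·6 − 12² = 396.
m = (73·6 − 12·6)/396 = 61/66; c = (90·6 − 12·73)/396 = -28/33.

m = 0.92, c = -0.85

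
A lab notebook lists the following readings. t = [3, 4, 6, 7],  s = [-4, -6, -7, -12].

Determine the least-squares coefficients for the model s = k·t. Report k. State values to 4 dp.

With design matrix X, XᵀX = [[110]] and Xᵀs = [-162]ᵀ.
Hence k = -162 / 110 ≈ -1.47273.

k = -1.4727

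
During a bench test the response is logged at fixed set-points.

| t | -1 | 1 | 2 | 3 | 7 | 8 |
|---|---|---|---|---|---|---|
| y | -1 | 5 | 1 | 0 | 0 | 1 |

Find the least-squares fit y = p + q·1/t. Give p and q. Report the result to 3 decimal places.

Entries of XᵀX: Σ1 = 6, Σ1/t = 185/168, Σ1/t·1/t = 67657/28224.
And Σy = 6, Σ1/t·y = 53/8.
So XᵀX·[p, q]ᵀ = Xᵀy: [[6, 185/168]; [185/168, 67657/28224]]·[p, q]ᵀ = [6, 53/8]ᵀ.
Δ = 6·(67657/28224) − (185/168)² = 371717/28224.
p = (6·(67657/28224) − (185/168)·(53/8))/(371717/28224) = 200037/371717; q = (6·(53/8) − (185/168)·6)/(371717/28224) = 935424/371717.

p = 0.538, q = 2.516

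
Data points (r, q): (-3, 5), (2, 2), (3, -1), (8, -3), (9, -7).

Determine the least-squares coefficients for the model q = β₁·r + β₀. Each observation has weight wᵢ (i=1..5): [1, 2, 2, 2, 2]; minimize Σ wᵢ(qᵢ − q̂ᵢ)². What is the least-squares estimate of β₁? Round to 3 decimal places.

Normal-equation sums: Σwᵢ·r·r = 325, Σwᵢ·r = 41, Σwᵢ·1 = 9.
And Σwᵢ·r·q = -187, Σwᵢ·q = -13.
Eliminating β₀: 9·(row 1) − 41·(row 2) gives 1244·β₁ = 9·(-187) − 41·(-13) = -1150, so β₁ = -575/622.
Then β₀ = ((-13) − 41·(-575/622))/9 = 1721/622.

β₁ = -0.924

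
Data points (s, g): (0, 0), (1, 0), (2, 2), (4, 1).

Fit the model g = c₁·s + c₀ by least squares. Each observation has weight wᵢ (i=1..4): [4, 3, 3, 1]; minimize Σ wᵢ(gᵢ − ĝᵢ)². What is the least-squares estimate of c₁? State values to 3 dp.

Compute the Gram sums: Σwᵢ·s·s = 31, Σwᵢ·s = 13, Σwᵢ·1 = 11.
For AᵀWg: Σwᵢ·s·g = 16, Σwᵢ·g = 7.
So AᵀWA·[c₁, c₀]ᵀ = AᵀWg: [[31, 13]; [13, 11]]·[c₁, c₀]ᵀ = [16, 7]ᵀ.
Eliminating c₀: 11·(row 1) − 13·(row 2) gives 172·c₁ = 11·16 − 13·7 = 85, so c₁ = 85/172.
Then c₀ = (7 − 13·(85/172))/11 = 9/172.

c₁ = 0.494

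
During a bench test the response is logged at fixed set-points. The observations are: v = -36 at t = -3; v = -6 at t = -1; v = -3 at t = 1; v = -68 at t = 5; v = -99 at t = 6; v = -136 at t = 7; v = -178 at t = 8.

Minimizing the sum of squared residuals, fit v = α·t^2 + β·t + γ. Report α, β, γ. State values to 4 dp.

With design matrix A, AᵀA = [[8501, 1169, 185]; [1169, 185, 23]; [185, 23, 7]] and Aᵀv = [-23653, -3199, -526]ᵀ.
Row-reducing yields α = -282123/93734, β = 186929/93734, γ = -100764/46867.

α = -3.0098, β = 1.9942, γ = -2.1500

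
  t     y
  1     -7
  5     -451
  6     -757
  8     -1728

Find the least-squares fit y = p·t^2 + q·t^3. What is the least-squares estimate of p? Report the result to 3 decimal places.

With design matrix X, XᵀX = [[6018, 43670]; [43670, 324426]] and Xᵀy = [-149126, -1104630]ᵀ.
det = 6018·324426 − 43670² = 45326768.
p = ((-149126)·324426 − 43670·(-1104630))/45326768 = -17644947/5665846; q = (6018·(-1104630) − 43670·(-149126))/45326768 = -16916365/5665846.

p = -3.114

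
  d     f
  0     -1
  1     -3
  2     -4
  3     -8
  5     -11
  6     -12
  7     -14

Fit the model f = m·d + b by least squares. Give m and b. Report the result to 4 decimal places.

AᵀA·[m, b]ᵀ = Aᵀf reads: 124·m + 24·b = -260;  24·m + 7·b = -53.
Determinant 124·7 − 24² = 292.
m = ((-260)·7 − 24·(-53))/292 = -137/73; b = (124·(-53) − 24·(-260))/292 = -83/73.

m = -1.8767, b = -1.1370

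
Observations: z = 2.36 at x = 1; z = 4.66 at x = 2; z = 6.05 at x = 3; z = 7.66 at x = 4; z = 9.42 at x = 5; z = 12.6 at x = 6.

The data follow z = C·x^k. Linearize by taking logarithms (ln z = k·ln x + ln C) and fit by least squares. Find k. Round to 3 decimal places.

k = 0.885

Taking logs, ln z = k·ln x + ln C, so regress ln z on ln x.
Σln x = 6.5793, Σ(ln x)² = 9.4099, Σln z = 11.0103, Σln x·ln z = 14.0163.
Equations: 9.4099·k + 6.5793·ln C = 14.0163;  6.5793·k + 6·ln C = 11.0103.
Solving (det = 13.1729): k = 0.88504, ln C = 0.86456.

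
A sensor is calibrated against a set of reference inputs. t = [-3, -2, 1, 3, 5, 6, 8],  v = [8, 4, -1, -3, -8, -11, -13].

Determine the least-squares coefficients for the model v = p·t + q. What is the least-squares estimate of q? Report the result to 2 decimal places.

With design matrix X, XᵀX = [[148, 18]; [18, 7]] and Xᵀv = [-252, -24]ᵀ.
Determinant 148·7 − 18² = 712.
p = ((-252)·7 − 18·(-24))/712 = -333/178; q = (148·(-24) − 18·(-252))/712 = 123/89.

q = 1.38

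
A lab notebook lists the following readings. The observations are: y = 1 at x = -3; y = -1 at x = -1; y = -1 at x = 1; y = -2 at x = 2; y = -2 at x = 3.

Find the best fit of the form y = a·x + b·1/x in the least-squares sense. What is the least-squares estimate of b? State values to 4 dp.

b = 0.4951

Setting ∂/∂a … = 0 gives: 24·a + 5·b = -13;  5·a + (89/36)·b = -2.
(Σx·x = 24, Σx·1/x = 5, Σ1/x·1/x = 89/36, Σx·y = -13, Σ1/x·y = -2.)
Δ = 24·(89/36) − 5² = 103/3.
a = ((-13)·(89/36) − 5·(-2))/(103/3) = -797/1236; b = (24·(-2) − 5·(-13))/(103/3) = 51/103.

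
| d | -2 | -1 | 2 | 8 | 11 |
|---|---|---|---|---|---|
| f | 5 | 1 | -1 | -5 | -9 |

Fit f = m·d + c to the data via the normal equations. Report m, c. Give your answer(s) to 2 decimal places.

MᵀM·[m, c]ᵀ = Mᵀf reads: 194·m + 18·c = -152;  18·m + 5·c = -9.
Δ = 194·5 − 18² = 646.
m = ((-152)·5 − 18·(-9))/646 = -299/323; c = (194·(-9) − 18·(-152))/646 = 495/323.

m = -0.93, c = 1.53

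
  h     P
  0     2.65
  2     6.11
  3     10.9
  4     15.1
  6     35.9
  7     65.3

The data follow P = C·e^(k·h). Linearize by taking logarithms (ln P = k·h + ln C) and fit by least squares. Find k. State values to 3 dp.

k = 0.450

Let Y = ln P. Fitting Y = k·h + ln C by least squares:
XᵀX = [[114.0000, 22.0000]; [22.0000, 6]], rhs = [72.3823, 15.6477]ᵀ  (here Σh = 22.0000, Σ(h)² = 114.0000, Σln P = 15.6477, Σh·ln P = 72.3823).
Slope k = (n·Σh·ln P − Σh·Σln P)/(n·Σ(h)² − (Σh)²) = (6·72.3823 − 22.0000·15.6477)/200.0000 = 0.45022; ln C = (Σln P − k·Σh)/n = 0.95712.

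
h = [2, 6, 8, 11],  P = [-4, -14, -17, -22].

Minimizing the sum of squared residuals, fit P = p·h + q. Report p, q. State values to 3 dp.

p = -1.994, q = -0.789

XᵀX·[p, q]ᵀ = XᵀP reads: 225·p + 27·q = -470;  27·p + 4·q = -57.
(Σh·h = 225, Σh = 27, Σ1 = 4, Σh·P = -470, ΣP = -57.)
Eliminating q: 4·(row 1) − 27·(row 2) gives 171·p = 4·(-470) − 27·(-57) = -341, so p = -341/171.
Then q = ((-57) − 27·(-341/171))/4 = -15/19.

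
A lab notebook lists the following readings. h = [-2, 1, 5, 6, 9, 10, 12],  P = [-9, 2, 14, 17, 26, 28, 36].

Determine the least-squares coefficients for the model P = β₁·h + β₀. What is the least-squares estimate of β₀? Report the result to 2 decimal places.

β₀ = -1.97

Entries of AᵀA: Σh·h = 391, Σh = 41, Σ1 = 7.
Right-hand side: Σh·P = 1138, ΣP = 114.
det = 391·7 − 41² = 1056.
β₁ = (1138·7 − 41·114)/1056 = 823/264; β₀ = (391·114 − 41·1138)/1056 = -521/264.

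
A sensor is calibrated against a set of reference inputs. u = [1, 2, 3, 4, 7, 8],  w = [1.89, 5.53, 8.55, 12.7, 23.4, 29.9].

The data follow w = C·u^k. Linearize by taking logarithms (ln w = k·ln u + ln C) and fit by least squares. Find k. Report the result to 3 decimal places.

Let Y = ln w. Fitting Y = k·ln u + ln C by least squares:
XᵀX = [[11.7199, 7.2034]; [7.2034, 6]], rhs = [20.2670, 13.5849]ᵀ  (here Σln u = 7.2034, Σ(ln u)² = 11.7199, Σln w = 13.5849, Σln u·ln w = 20.2670).
Δ = 11.7199·6 − (7.2034)² = 18.4301; k = (20.2670·6 − 7.2034·13.5849)/18.4301 = 1.28834, ln C = (11.7199·13.5849 − 7.2034·20.2670)/18.4301 = 0.71741.

k = 1.288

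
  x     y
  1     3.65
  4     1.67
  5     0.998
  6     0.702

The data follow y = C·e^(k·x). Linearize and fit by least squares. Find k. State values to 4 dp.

k = -0.3281

Let Y = ln y. Fitting Y = k·x + ln C by least squares:
Over the data: Σx = 16.0000, Σ(x)² = 78.0000, Σln y = 1.4517, Σx·ln y = 1.2131.
Normal system: [[78.0000, 16.0000]; [16.0000, 4]]·[k, ln C]ᵀ = [1.2131, 1.4517]ᵀ.
Solving (det = 56.0000): k = -0.32813, ln C = 1.67545.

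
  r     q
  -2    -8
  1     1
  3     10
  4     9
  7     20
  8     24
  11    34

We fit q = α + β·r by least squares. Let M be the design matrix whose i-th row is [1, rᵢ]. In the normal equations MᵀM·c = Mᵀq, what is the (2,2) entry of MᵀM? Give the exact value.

264

Row 2 ↔ basis r, column 2 ↔ basis r, so (MᵀM)_{2,2} = Σᵢ (r)·(r) = (-2)·(-2) + (1)·(1) + (3)·(3) + (4)·(4) + (7)·(7) + (8)·(8) + (11)·(11) = 264.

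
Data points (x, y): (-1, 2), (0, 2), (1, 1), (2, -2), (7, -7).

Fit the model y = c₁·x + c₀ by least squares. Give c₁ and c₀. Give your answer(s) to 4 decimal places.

c₁ = -1.2062, c₀ = 1.3711

MᵀM·[c₁, c₀]ᵀ = Mᵀy reads: 55·c₁ + 9·c₀ = -54;  9·c₁ + 5·c₀ = -4.
(Σx·x = 55, Σx = 9, Σ1 = 5, Σx·y = -54, Σy = -4.)
Δ = 55·5 − 9² = 194.
c₁ = ((-54)·5 − 9·(-4))/194 = -117/97; c₀ = (55·(-4) − 9·(-54))/194 = 133/97.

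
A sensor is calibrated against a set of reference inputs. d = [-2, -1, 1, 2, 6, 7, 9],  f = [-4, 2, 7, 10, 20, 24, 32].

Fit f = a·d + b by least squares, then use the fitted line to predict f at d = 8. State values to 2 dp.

The normal equations are: 176·a + 22·b = 609;  22·a + 7·b = 91.
(Σd·d = 176, Σd = 22, Σ1 = 7, Σd·f = 609, Σf = 91.)
Δ = 176·7 − 22² = 748.
a = (609·7 − 22·91)/748 = 133/44; b = (176·91 − 22·609)/748 = 7/2.
At d = 8: f̂ = (133/44)·(8) + (7/2)·(1) = 609/22.

f̂ = 27.68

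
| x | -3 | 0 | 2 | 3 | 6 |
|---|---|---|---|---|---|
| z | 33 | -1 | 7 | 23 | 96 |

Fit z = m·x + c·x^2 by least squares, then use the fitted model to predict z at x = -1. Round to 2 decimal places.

ẑ = 4.92

Forming AᵀA = [[58, 224]; [224, 1474]] and Aᵀz = [560, 3988]ᵀ gives AᵀA·[m, c]ᵀ = Aᵀz.
Eliminating c: 1474·(row 1) − 224·(row 2) gives 35316·m = 1474·560 − 224·3988 = -67872, so m = -5656/2943.
Then c = (3988 − 224·(-5656/2943))/1474 = 8822/2943.
At x = -1: ẑ = (-5656/2943)·(-1) + (8822/2943)·(1) = 4826/981.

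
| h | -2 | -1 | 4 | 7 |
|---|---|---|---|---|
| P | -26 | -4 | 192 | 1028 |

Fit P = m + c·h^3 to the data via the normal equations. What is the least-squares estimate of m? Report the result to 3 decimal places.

Setting ∂/∂m … = 0 gives: 4·m + 398·c = 1190;  398·m + 121810·c = 365104.
(Σ1 = 4, Σh^3 = 398, Σh^3·h^3 = 121810, ΣP = 1190, Σh^3·P = 365104.)
det = 4·121810 − 398² = 328836.
m = (1190·121810 − 398·365104)/328836 = -29791/27403; c = (4·365104 − 398·1190)/328836 = 82233/27403.

m = -1.087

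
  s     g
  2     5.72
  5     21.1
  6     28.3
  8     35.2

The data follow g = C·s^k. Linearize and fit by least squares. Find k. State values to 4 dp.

Taking logs, ln g = k·ln s + ln C, so regress ln g on ln s.
Σln s = 6.1738, Σ(ln s)² = 10.6052, Σln g = 11.6971, Σln s·ln g = 19.5110.
Normal system: [[10.6052, 6.1738]; [6.1738, 4]]·[k, ln C]ᵀ = [19.5110, 11.6971]ᵀ.
Slope k = (n·Σln s·ln g − Σln s·Σln g)/(n·Σ(ln s)² − (Σln s)²) = (4·19.5110 − 6.1738·11.6971)/4.3053 = 1.35380; ln C = (Σln g − k·Σln s)/n = 0.83478.

k = 1.3538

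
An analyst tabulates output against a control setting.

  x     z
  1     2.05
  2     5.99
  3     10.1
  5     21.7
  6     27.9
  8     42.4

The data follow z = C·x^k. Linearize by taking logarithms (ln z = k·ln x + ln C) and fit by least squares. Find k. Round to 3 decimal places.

k = 1.448

Taking logs, ln z = k·ln x + ln C, so regress ln z on ln x.
Over the data: Σln x = 7.2724, Σ(ln x)² = 11.8122, Σln z = 14.9736, Σln x·ln z = 22.4902.
Normal system: [[11.8122, 7.2724]; [7.2724, 6]]·[k, ln C]ᵀ = [22.4902, 14.9736]ᵀ.
Slope k = (n·Σln x·ln z − Σln x·Σln z)/(n·Σ(ln x)² − (Σln x)²) = (6·22.4902 − 7.2724·14.9736)/17.9853 = 1.44827; ln C = (Σln z − k·Σln x)/n = 0.74019.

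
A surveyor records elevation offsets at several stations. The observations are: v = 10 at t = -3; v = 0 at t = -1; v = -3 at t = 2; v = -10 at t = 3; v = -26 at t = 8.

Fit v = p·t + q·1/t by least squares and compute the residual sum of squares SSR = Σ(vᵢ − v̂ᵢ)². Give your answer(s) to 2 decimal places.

From the data, Σt·t = 87, Σt·1/t = 5, Σ1/t·1/t = 857/576.
And Σt·v = -274, Σ1/t·v = -137/12.
Determinant 87·(857/576) − 5² = 20053/192.
p = ((-274)·(857/576) − 5·(-137/12))/(20053/192) = -18358/5469; q = (87·(-137/12) − 5·(-274))/(20053/192) = 6576/1823.
Residuals: 2064/1823, 1370/5469, 10445/5469, -2064/1823, 2204/5469; SSR = 35201/5469.

SSR = 6.44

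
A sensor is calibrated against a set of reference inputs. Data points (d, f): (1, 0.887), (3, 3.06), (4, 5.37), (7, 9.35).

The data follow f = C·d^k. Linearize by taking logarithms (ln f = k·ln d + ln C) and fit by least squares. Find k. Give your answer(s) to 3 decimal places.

Linearized form: ln f = k·ln d + ln C. From the 4 transformed points,
Over the data: Σln d = 4.4308, Σ(ln d)² = 6.9153, Σln f = 4.9147, Σln d·ln f = 7.9087.
Normal system: [[6.9153, 4.4308]; [4.4308, 4]]·[k, ln C]ᵀ = [7.9087, 4.9147]ᵀ.
Solving (det = 8.0292): k = 1.22783, ln C = -0.13140.

k = 1.228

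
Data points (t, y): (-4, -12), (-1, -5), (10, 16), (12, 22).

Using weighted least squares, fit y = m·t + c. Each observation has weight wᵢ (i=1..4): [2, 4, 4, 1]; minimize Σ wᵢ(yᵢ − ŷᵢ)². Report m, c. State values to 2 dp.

m = 2.00, c = -3.44

Forming AᵀWA = [[580, 40]; [40, 11]] and AᵀWy = [1020, 42]ᵀ gives AᵀWA·[m, c]ᵀ = AᵀWy.
Eliminating c: 11·(row 1) − 40·(row 2) gives 4780·m = 11·1020 − 40·42 = 9540, so m = 477/239.
Then c = (42 − 40·(477/239))/11 = -822/239.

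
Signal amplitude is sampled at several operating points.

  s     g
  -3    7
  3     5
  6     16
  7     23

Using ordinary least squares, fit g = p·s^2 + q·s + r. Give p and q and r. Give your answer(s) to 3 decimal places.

Entries of XᵀX: Σs^2·s^2 = 3859, Σs^2·s = 559, Σs^2 = 103, Σs·s = 103, Σs = 13, Σ1 = 4.
For Xᵀg: Σs^2·g = 1811, Σs·g = 251, Σg = 51.
XᵀX·[p, q, r]ᵀ = Xᵀg becomes [[3859, 559, 103]; [559, 103, 13]; [103, 13, 4]]·[p, q, r]ᵀ = [1811, 251, 51]ᵀ.
Row-reducing yields p = 3707/7674, q = -2915/7674, r = 1977/1279.

p = 0.483, q = -0.380, r = 1.546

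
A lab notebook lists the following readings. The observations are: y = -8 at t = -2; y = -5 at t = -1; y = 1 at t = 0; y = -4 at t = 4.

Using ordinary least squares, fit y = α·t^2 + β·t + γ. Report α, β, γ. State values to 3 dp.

α = -0.887, β = 2.562, γ = 0.019

Forming XᵀX = [[273, 55, 21]; [55, 21, 1]; [21, 1, 4]] and Xᵀy = [-101, 5, -16]ᵀ gives XᵀX·[α, β, γ]ᵀ = Xᵀy.
Row-reducing yields α = -1601/1804, β = 4621/1804, γ = 17/902.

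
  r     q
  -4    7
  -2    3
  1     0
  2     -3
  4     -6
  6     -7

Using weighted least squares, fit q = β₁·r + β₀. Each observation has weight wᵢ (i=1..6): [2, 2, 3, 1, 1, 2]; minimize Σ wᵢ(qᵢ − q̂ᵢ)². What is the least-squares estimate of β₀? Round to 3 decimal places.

Normal-equation sums: Σwᵢ·r·r = 135, Σwᵢ·r = 9, Σwᵢ·1 = 11.
And Σwᵢ·r·q = -182, Σwᵢ·q = -3.
Normal equations: [[135, 9]; [9, 11]]·[β₁, β₀]ᵀ = [-182, -3]ᵀ.
Determinant 135·11 − 9² = 1404.
β₁ = ((-182)·11 − 9·(-3))/1404 = -1975/1404; β₀ = (135·(-3) − 9·(-182))/1404 = 137/156.

β₀ = 0.878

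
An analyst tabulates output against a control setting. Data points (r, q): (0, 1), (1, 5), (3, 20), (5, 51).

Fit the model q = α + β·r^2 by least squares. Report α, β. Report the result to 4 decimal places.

α = 2.0830, β = 1.9619

Forming MᵀM = [[4, 35]; [35, 707]] and Mᵀq = [77, 1460]ᵀ gives MᵀM·[α, β]ᵀ = Mᵀq.
Δ = 4·707 − 35² = 1603.
α = (77·707 − 35·1460)/1603 = 477/229; β = (4·1460 − 35·77)/1603 = 3145/1603.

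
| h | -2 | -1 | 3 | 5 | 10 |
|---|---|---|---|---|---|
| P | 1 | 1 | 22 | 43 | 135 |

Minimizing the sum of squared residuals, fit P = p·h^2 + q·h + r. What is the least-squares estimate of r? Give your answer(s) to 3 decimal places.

The normal equations are: 10723·p + 1143·q + 139·r = 14778;  1143·p + 139·q + 15·r = 1628;  139·p + 15·q + 5·r = 202.
(Σh^2·h^2 = 10723, Σh^2·h = 1143, Σh^2 = 139, Σh·h = 139, Σh = 15, Σ1 = 5, Σh^2·P = 14778, Σh·P = 1628, ΣP = 202.)
Row-reducing yields p = 149117/147064, q = 447239/147064, r = 56777/18383.

r = 3.089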